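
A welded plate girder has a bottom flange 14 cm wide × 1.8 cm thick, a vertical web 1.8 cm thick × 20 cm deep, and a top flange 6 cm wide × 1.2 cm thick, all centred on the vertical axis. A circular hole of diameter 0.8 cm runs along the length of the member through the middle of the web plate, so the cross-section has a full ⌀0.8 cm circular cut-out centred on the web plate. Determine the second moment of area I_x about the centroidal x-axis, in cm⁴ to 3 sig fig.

Break the section into simple shapes (no overlaps), measuring from the bottom-left corner of the bounding box.
Bottom plate: 14 × 1.8, A = 25.2 cm², y = 0.9 cm, Ī = 6.804 cm⁴.
Web plate: 1.8 × 20, A = 36 cm², y = 11.8 cm, Ī = 1 200 cm⁴.
Top plate: 6 × 1.2, A = 7.2 cm², y = 22.4 cm, Ī = 0.864 cm⁴.
Hole (subtracted): ⌀0.8, A = 0.50265 cm², y = 11.8 cm, Ī = 0.020106 cm⁴.
Centroid: ȳ = ΣA·y / ΣA = 8.8785 cm.
Transfer each piece to the centroidal x-axis using Ī + A·d² with d = y − 8.8785:
  bottom plate: d = -7.9785 cm → contributes +1 611 cm⁴
  web plate: d = 2.9215 cm → contributes +1507.3 cm⁴
  top plate: d = 13.521 cm → contributes +1317.2 cm⁴
  hole: d = 2.9215 cm → contributes −4.3103 cm⁴
Total I = 4431.1 cm⁴.

I_x ≈ 4430 cm⁴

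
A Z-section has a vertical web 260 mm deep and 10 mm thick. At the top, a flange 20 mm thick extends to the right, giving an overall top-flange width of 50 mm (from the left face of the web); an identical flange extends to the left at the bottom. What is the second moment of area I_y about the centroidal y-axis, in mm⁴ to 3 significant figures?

I_y ≈ 1.24 × 10⁶ mm⁴

Decompose the section into non-overlapping parts with the origin at the bottom-left of its bounding rectangle.
Web: 10 × 260, A = 2 600 mm², x = 45 mm, Ī = 21 667 mm⁴.
Top flange (beyond web): 40 × 20, A = 800 mm², x = 70 mm, Ī = 106 667 mm⁴.
Bottom flange (beyond web): 40 × 20, A = 800 mm², x = 20 mm, Ī = 106 667 mm⁴.
Centroid: x̄ = ΣA·x / ΣA = 45 mm.
Transfer each piece to the centroidal y-axis using Ī + A·d² with d = x − 45:
  web: d = 0 mm → contributes +21 667 mm⁴
  top flange (beyond web): d = 25 mm → contributes +606 667 mm⁴
  bottom flange (beyond web): d = -25 mm → contributes +606 667 mm⁴
Total I = 1 235 000 mm⁴.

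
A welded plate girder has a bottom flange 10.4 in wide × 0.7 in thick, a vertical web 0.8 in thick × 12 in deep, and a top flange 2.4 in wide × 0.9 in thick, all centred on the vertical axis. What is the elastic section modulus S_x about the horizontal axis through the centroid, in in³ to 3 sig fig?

S_x ≈ 51.7 in³

Break the section into simple shapes (no overlaps), measuring from the bottom-left corner of the bounding box.
Bottom plate: 10.4 × 0.7, A = 7.28 in², y = 0.35 in, Ī = 0.29727 in⁴.
Web plate: 0.8 × 12, A = 9.6 in², y = 6.7 in, Ī = 115.2 in⁴.
Top plate: 2.4 × 0.9, A = 2.16 in², y = 13.15 in, Ī = 0.1458 in⁴.
Centroid: ȳ = ΣA·y / ΣA = 5.0038 in.
Transfer each piece to the horizontal axis through the centroid using Ī + A·d² with d = y − 5.0038:
  bottom plate: d = -4.6538 in → contributes +157.97 in⁴
  web plate: d = 1.6962 in → contributes +142.82 in⁴
  top plate: d = 8.1462 in → contributes +143.49 in⁴
Total I = 444.27 in⁴.
Extreme fibre distance c = 8.5962 in; S = I/c = 51.682 in³.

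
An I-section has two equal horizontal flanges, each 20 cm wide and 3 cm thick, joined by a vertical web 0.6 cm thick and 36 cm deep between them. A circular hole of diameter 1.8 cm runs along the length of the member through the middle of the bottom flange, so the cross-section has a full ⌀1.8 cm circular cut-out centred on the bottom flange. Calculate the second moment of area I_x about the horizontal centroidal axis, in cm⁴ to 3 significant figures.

Decompose the section into non-overlapping parts with the origin at the bottom-left of its bounding rectangle.
Bottom flange: 20 × 3, A = 60 cm², y = 1.5 cm, Ī = 45 cm⁴.
Web: 0.6 × 36, A = 21.6 cm², y = 21 cm, Ī = 2332.8 cm⁴.
Top flange: 20 × 3, A = 60 cm², y = 40.5 cm, Ī = 45 cm⁴.
Hole (subtracted): ⌀1.8, A = 2.5447 cm², y = 1.5 cm, Ī = 0.5153 cm⁴.
Centroid: ȳ = ΣA·y / ΣA = 21.357 cm.
Transfer each piece to the horizontal centroidal axis using Ī + A·d² with d = y − 21.357:
  bottom flange: d = -19.857 cm → contributes +23 703 cm⁴
  web: d = -0.35685 cm → contributes +2335.6 cm⁴
  top flange: d = 19.143 cm → contributes +22 033 cm⁴
  hole: d = -19.857 cm → contributes −1003.9 cm⁴
Total I = 47 067 cm⁴.

I_x ≈ 4.71 × 10⁴ cm⁴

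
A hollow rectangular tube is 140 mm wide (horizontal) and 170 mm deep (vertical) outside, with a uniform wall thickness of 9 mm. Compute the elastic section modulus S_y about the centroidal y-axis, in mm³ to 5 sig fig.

Break the section into simple shapes (no overlaps), measuring from the bottom-left corner of the bounding box.
Outer rectangle: 140 × 170, A = 23 800 mm², x = 70 mm, Ī = 38 873 333 mm⁴.
Inner void (subtracted): 122 × 152, A = 18 544 mm², x = 70 mm, Ī = 23 000 741 mm⁴.
By symmetry the centroid is at mid-width, x̄ = 70 mm.
All pieces are centred on the centroidal y-axis, so I = ΣĪ (holes subtracted) = 15 872 592 mm⁴.
Extreme fibre distance c = 70 mm; S = I/c = 226751.3 mm³.

S_y ≈ 2.2675 × 10⁵ mm³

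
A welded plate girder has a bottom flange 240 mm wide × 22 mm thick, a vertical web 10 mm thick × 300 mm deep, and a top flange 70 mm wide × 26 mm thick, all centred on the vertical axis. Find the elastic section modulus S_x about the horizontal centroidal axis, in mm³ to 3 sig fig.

Decompose the section into non-overlapping parts with the origin at the bottom-left of its bounding rectangle.
Bottom plate: 240 × 22, A = 5 280 mm², y = 11 mm, Ī = 212 960 mm⁴.
Web plate: 10 × 300, A = 3 000 mm², y = 172 mm, Ī = 22 500 000 mm⁴.
Top plate: 70 × 26, A = 1 820 mm², y = 335 mm, Ī = 102 527 mm⁴.
Centroid: ȳ = ΣA·y / ΣA = 117.21 mm.
Transfer each piece to the horizontal centroidal axis using Ī + A·d² with d = y − 117.21:
  bottom plate: d = -106.21 mm → contributes +59 769 786 mm⁴
  web plate: d = 54.794 mm → contributes +31 507 167 mm⁴
  top plate: d = 217.79 mm → contributes +86 432 866 mm⁴
Total I = 177 709 818 mm⁴.
Extreme fibre distance c = 230.79 mm; S = I/c = 769 993 mm³.

S_x ≈ 7.70 × 10⁵ mm³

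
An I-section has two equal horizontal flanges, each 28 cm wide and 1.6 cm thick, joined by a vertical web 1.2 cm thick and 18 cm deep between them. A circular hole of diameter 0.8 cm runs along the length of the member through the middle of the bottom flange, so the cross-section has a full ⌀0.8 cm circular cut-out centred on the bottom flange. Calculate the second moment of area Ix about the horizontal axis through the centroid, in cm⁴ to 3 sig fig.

Ix ≈ 9160 cm⁴

Split into non-overlapping primitives; take the origin at the lower-left of the bounding box.
Bottom flange: 28 × 1.6, A = 44.8 cm², y = 0.8 cm, Ī = 9.5573 cm⁴.
Web: 1.2 × 18, A = 21.6 cm², y = 10.6 cm, Ī = 583.2 cm⁴.
Top flange: 28 × 1.6, A = 44.8 cm², y = 20.4 cm, Ī = 9.5573 cm⁴.
Hole (subtracted): ⌀0.8, A = 0.50265 cm², y = 0.8 cm, Ī = 0.020106 cm⁴.
Centroid: ȳ = ΣA·y / ΣA = 10.644 cm.
Transfer each piece to the horizontal axis through the centroid using Ī + A·d² with d = y − 10.644:
  bottom flange: d = -9.8445 cm → contributes +4351.3 cm⁴
  web: d = -0.0445 cm → contributes +583.24 cm⁴
  top flange: d = 9.7555 cm → contributes +4273.2 cm⁴
  hole: d = -9.8445 cm → contributes −48.734 cm⁴
Total I = 9 159 cm⁴.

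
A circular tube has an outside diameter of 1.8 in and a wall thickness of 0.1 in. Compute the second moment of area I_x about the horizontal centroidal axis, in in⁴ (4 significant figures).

Break the section into simple shapes (no overlaps), measuring from the bottom-left corner of the bounding box.
Outer circle: ⌀1.8, A = 2.54469 in², y = 0.9 in, Ī = 0.5153 in⁴.
Bore (subtracted): ⌀1.6, A = 2.01062 in², y = 0.9 in, Ī = 0.321699 in⁴.
By symmetry the centroid is at mid-height, ȳ = 0.9 in.
All pieces are centred on the horizontal centroidal axis, so I = ΣĪ (holes subtracted) = 0.193601 in⁴.

I_x ≈ 0.1936 in⁴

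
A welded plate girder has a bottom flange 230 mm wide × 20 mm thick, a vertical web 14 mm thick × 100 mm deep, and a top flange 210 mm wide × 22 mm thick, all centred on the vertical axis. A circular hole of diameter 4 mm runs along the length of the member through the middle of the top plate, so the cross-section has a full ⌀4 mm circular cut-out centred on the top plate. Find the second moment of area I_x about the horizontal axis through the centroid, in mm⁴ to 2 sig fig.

Split into non-overlapping primitives; take the origin at the lower-left of the bounding box.
Bottom plate: 230 × 20, A = 4 600 mm², y = 10 mm, Ī = 153 333 mm⁴.
Web plate: 14 × 100, A = 1 400 mm², y = 70 mm, Ī = 1 166 667 mm⁴.
Top plate: 210 × 22, A = 4 620 mm², y = 131 mm, Ī = 186 340 mm⁴.
Hole (subtracted): ⌀4, A = 12.57 mm², y = 131 mm, Ī = 12.57 mm⁴.
Centroid: ȳ = ΣA·y / ΣA = 70.48 mm.
Transfer each piece to the horizontal axis through the centroid using Ī + A·d² with d = y − 70.48:
  bottom plate: d = -60.48 mm → contributes +16 977 354 mm⁴
  web plate: d = -0.4764 mm → contributes +1 166 984 mm⁴
  top plate: d = 60.52 mm → contributes +17 109 887 mm⁴
  hole: d = 60.52 mm → contributes −46 045 mm⁴
Total I = 35 208 180 mm⁴.

I_x ≈ 3.5 × 10⁷ mm⁴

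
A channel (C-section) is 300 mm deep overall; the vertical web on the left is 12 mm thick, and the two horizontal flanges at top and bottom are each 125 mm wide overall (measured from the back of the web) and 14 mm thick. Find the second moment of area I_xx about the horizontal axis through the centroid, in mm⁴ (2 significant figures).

I_xx ≈ 9.2 × 10⁷ mm⁴

Split into non-overlapping primitives; take the origin at the lower-left of the bounding box.
Web: 12 × 300, A = 3 600 mm², y = 150 mm, Ī = 27 000 000 mm⁴.
Top flange (beyond web): 113 × 14, A = 1 582 mm², y = 293 mm, Ī = 25 839 mm⁴.
Bottom flange (beyond web): 113 × 14, A = 1 582 mm², y = 7 mm, Ī = 25 839 mm⁴.
By symmetry the centroid is at mid-height, ȳ = 150 mm.
Transfer each piece to the horizontal axis through the centroid using Ī + A·d² with d = y − 150:
  web: d = 0 mm → contributes +27 000 000 mm⁴
  top flange (beyond web): d = 143 mm → contributes +32 376 157 mm⁴
  bottom flange (beyond web): d = -143 mm → contributes +32 376 157 mm⁴
Total I = 91 752 315 mm⁴.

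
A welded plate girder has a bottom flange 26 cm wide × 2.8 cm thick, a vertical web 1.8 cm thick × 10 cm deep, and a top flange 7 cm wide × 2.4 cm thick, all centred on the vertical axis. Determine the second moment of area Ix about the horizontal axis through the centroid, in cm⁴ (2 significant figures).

Ix ≈ 2600 cm⁴

Decompose the section into non-overlapping parts with the origin at the bottom-left of its bounding rectangle.
Bottom plate: 26 × 2.8, A = 72.8 cm², y = 1.4 cm, Ī = 47.56 cm⁴.
Web plate: 1.8 × 10, A = 18 cm², y = 7.8 cm, Ī = 150 cm⁴.
Top plate: 7 × 2.4, A = 16.8 cm², y = 14 cm, Ī = 8.064 cm⁴.
Centroid: ȳ = ΣA·y / ΣA = 4.438 cm.
Transfer each piece to the horizontal axis through the centroid using Ī + A·d² with d = y − 4.438:
  bottom plate: d = -3.038 cm → contributes +719.4 cm⁴
  web plate: d = 3.362 cm → contributes +353.5 cm⁴
  top plate: d = 9.562 cm → contributes +1 544 cm⁴
Total I = 2 617 cm⁴.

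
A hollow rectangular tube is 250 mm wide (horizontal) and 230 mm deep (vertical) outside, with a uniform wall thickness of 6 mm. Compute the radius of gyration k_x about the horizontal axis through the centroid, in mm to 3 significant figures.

k_x ≈ 92.5 mm

Break the section into simple shapes (no overlaps), measuring from the bottom-left corner of the bounding box.
Outer rectangle: 250 × 230, A = 57 500 mm², y = 115 mm, Ī = 253 479 167 mm⁴.
Inner void (subtracted): 238 × 218, A = 51 884 mm², y = 115 mm, Ī = 205 477 935 mm⁴.
By symmetry the centroid is at mid-height, ȳ = 115 mm.
All pieces are centred on the horizontal axis through the centroid, so I = ΣĪ (holes subtracted) = 48 001 232 mm⁴.
Radius of gyration: k = √(I/A) = √(48 001 232 / 5 616) = 92.451 mm.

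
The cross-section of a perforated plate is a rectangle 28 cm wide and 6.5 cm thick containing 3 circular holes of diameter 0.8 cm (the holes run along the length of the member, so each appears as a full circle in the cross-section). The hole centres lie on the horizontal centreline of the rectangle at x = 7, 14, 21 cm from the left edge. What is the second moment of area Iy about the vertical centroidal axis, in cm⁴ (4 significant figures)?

Decompose the section into non-overlapping parts with the origin at the bottom-left of its bounding rectangle.
Plate: 28 × 6.5, A = 182 cm², x = 14 cm, Ī = 11890.7 cm⁴.
Hole 1 (subtracted): ⌀0.8, A = 0.502655 cm², x = 7 cm, Ī = 0.0201062 cm⁴.
Hole 2 (subtracted): ⌀0.8, A = 0.502655 cm², x = 14 cm, Ī = 0.0201062 cm⁴.
Hole 3 (subtracted): ⌀0.8, A = 0.502655 cm², x = 21 cm, Ī = 0.0201062 cm⁴.
By symmetry the centroid is at mid-width, x̄ = 14 cm.
Transfer each piece to the vertical centroidal axis using Ī + A·d² with d = x − 14:
  plate: d = 0 cm → contributes +11890.7 cm⁴
  hole 1: d = -7 cm → contributes −24.6502 cm⁴
  hole 2: d = 0 cm → contributes −0.0201062 cm⁴
  hole 3: d = 7 cm → contributes −24.6502 cm⁴
Total I = 11841.3 cm⁴.

Iy ≈ 1.184 × 10⁴ cm⁴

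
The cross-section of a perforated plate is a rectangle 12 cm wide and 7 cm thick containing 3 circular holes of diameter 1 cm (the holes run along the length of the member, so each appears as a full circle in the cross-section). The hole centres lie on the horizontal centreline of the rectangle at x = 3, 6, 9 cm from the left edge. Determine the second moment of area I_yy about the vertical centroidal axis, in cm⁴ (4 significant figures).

Decompose the section into non-overlapping parts with the origin at the bottom-left of its bounding rectangle.
Plate: 12 × 7, A = 84 cm², x = 6 cm, Ī = 1 008 cm⁴.
Hole 1 (subtracted): ⌀1, A = 0.785398 cm², x = 3 cm, Ī = 0.0490874 cm⁴.
Hole 2 (subtracted): ⌀1, A = 0.785398 cm², x = 6 cm, Ī = 0.0490874 cm⁴.
Hole 3 (subtracted): ⌀1, A = 0.785398 cm², x = 9 cm, Ī = 0.0490874 cm⁴.
By symmetry the centroid is at mid-width, x̄ = 6 cm.
Transfer each piece to the vertical centroidal axis using Ī + A·d² with d = x − 6:
  plate: d = 0 cm → contributes +1 008 cm⁴
  hole 1: d = -3 cm → contributes −7.11767 cm⁴
  hole 2: d = 0 cm → contributes −0.0490874 cm⁴
  hole 3: d = 3 cm → contributes −7.11767 cm⁴
Total I = 993.716 cm⁴.

I_yy ≈ 993.7 cm⁴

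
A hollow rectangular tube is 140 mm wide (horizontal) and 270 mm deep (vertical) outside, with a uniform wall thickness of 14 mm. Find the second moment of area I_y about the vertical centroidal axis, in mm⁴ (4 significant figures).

I_y ≈ 3.341 × 10⁷ mm⁴

Split into non-overlapping primitives; take the origin at the lower-left of the bounding box.
Outer rectangle: 140 × 270, A = 37 800 mm², x = 70 mm, Ī = 61 740 000 mm⁴.
Inner void (subtracted): 112 × 242, A = 27 104 mm², x = 70 mm, Ī = 28 332 715 mm⁴.
By symmetry the centroid is at mid-width, x̄ = 70 mm.
All pieces are centred on the vertical centroidal axis, so I = ΣĪ (holes subtracted) = 33 407 285 mm⁴.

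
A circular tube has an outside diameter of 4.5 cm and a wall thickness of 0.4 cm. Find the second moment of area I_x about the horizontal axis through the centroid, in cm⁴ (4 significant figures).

I_x ≈ 10.93 cm⁴

Treat the section as a set of non-overlapping primitives; coordinates are from the bounding-box lower-left.
Outer circle: ⌀4.5, A = 15.9043 cm², y = 2.25 cm, Ī = 20.1289 cm⁴.
Bore (subtracted): ⌀3.7, A = 10.7521 cm², y = 2.25 cm, Ī = 9.19977 cm⁴.
By symmetry the centroid is at mid-height, ȳ = 2.25 cm.
All pieces are centred on the horizontal axis through the centroid, so I = ΣĪ (holes subtracted) = 10.9291 cm⁴.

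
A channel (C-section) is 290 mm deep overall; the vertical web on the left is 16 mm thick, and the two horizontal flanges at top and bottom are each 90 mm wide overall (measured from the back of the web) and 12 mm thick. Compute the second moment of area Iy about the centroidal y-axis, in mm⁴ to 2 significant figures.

Iy ≈ 3.5 × 10⁶ mm⁴

Decompose the section into non-overlapping parts with the origin at the bottom-left of its bounding rectangle.
Web: 16 × 290, A = 4 640 mm², x = 8 mm, Ī = 98 987 mm⁴.
Top flange (beyond web): 74 × 12, A = 888 mm², x = 53 mm, Ī = 405 224 mm⁴.
Bottom flange (beyond web): 74 × 12, A = 888 mm², x = 53 mm, Ī = 405 224 mm⁴.
Centroid: x̄ = ΣA·x / ΣA = 20.46 mm.
Transfer each piece to the centroidal y-axis using Ī + A·d² with d = x − 20.46:
  web: d = -12.46 mm → contributes +818 933 mm⁴
  top flange (beyond web): d = 32.54 mm → contributes +1 345 695 mm⁴
  bottom flange (beyond web): d = 32.54 mm → contributes +1 345 695 mm⁴
Total I = 3 510 322 mm⁴.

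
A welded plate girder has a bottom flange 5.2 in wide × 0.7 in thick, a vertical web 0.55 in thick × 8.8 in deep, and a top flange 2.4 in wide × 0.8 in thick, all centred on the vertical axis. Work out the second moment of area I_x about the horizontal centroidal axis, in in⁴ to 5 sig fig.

I_x ≈ 151.58 in⁴

Break the section into simple shapes (no overlaps), measuring from the bottom-left corner of the bounding box.
Bottom plate: 5.2 × 0.7, A = 3.64 in², y = 0.35 in, Ī = 0.1486333 in⁴.
Web plate: 0.55 × 8.8, A = 4.84 in², y = 5.1 in, Ī = 31.23413 in⁴.
Top plate: 2.4 × 0.8, A = 1.92 in², y = 9.9 in, Ī = 0.1024 in⁴.
Centroid: ȳ = ΣA·y / ΣA = 4.323654 in.
Transfer each piece to the horizontal centroidal axis using Ī + A·d² with d = y − 4.323654:
  bottom plate: d = -3.973654 in → contributes +57.62396 in⁴
  web plate: d = 0.7763462 in → contributes +34.15127 in⁴
  top plate: d = 5.576346 in → contributes +59.80602 in⁴
Total I = 151.5812 in⁴.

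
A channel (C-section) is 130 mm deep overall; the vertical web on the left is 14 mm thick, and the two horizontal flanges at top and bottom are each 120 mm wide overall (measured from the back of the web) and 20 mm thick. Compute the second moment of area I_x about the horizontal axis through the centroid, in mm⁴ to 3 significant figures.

Decompose the section into non-overlapping parts with the origin at the bottom-left of its bounding rectangle.
Web: 14 × 130, A = 1 820 mm², y = 65 mm, Ī = 2 563 167 mm⁴.
Top flange (beyond web): 106 × 20, A = 2 120 mm², y = 120 mm, Ī = 70 667 mm⁴.
Bottom flange (beyond web): 106 × 20, A = 2 120 mm², y = 10 mm, Ī = 70 667 mm⁴.
By symmetry the centroid is at mid-height, ȳ = 65 mm.
Transfer each piece to the horizontal axis through the centroid using Ī + A·d² with d = y − 65:
  web: d = 0 mm → contributes +2 563 167 mm⁴
  top flange (beyond web): d = 55 mm → contributes +6 483 667 mm⁴
  bottom flange (beyond web): d = -55 mm → contributes +6 483 667 mm⁴
Total I = 15 530 500 mm⁴.

I_x ≈ 1.55 × 10⁷ mm⁴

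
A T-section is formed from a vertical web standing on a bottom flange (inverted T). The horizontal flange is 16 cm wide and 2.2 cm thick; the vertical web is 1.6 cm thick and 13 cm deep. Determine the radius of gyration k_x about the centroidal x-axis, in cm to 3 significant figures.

Decompose the section into non-overlapping parts with the origin at the bottom-left of its bounding rectangle.
Flange: 16 × 2.2, A = 35.2 cm², y = 1.1 cm, Ī = 14.197 cm⁴.
Web: 1.6 × 13, A = 20.8 cm², y = 8.7 cm, Ī = 292.93 cm⁴.
Centroid: ȳ = ΣA·y / ΣA = 3.9229 cm.
Transfer each piece to the centroidal x-axis using Ī + A·d² with d = y − 3.9229:
  flange: d = -2.8229 cm → contributes +294.69 cm⁴
  web: d = 4.7771 cm → contributes +767.61 cm⁴
Total I = 1062.3 cm⁴.
Radius of gyration: k = √(I/A) = √(1062.3 / 56) = 4.3554 cm.

k_x ≈ 4.36 cm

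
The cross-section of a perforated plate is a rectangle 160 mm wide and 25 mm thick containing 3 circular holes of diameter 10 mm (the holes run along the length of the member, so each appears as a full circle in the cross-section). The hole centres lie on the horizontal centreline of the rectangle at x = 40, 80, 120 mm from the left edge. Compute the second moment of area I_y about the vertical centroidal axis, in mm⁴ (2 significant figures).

I_y ≈ 8.3 × 10⁶ mm⁴

Break the section into simple shapes (no overlaps), measuring from the bottom-left corner of the bounding box.
Plate: 160 × 25, A = 4 000 mm², x = 80 mm, Ī = 8 533 333 mm⁴.
Hole 1 (subtracted): ⌀10, A = 78.54 mm², x = 40 mm, Ī = 490.9 mm⁴.
Hole 2 (subtracted): ⌀10, A = 78.54 mm², x = 80 mm, Ī = 490.9 mm⁴.
Hole 3 (subtracted): ⌀10, A = 78.54 mm², x = 120 mm, Ī = 490.9 mm⁴.
By symmetry the centroid is at mid-width, x̄ = 80 mm.
Transfer each piece to the vertical centroidal axis using Ī + A·d² with d = x − 80:
  plate: d = 0 mm → contributes +8 533 333 mm⁴
  hole 1: d = -40 mm → contributes −126 155 mm⁴
  hole 2: d = 0 mm → contributes −490.9 mm⁴
  hole 3: d = 40 mm → contributes −126 155 mm⁴
Total I = 8 280 533 mm⁴.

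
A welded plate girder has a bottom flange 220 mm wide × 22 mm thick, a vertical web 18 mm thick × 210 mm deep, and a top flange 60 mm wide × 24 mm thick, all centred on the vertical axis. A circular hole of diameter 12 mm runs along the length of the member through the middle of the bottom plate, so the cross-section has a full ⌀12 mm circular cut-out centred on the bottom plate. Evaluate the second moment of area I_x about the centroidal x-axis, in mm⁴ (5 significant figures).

Break the section into simple shapes (no overlaps), measuring from the bottom-left corner of the bounding box.
Bottom plate: 220 × 22, A = 4 840 mm², y = 11 mm, Ī = 195213.3 mm⁴.
Web plate: 18 × 210, A = 3 780 mm², y = 127 mm, Ī = 13 891 500 mm⁴.
Top plate: 60 × 24, A = 1 440 mm², y = 244 mm, Ī = 69 120 mm⁴.
Hole (subtracted): ⌀12, A = 113.0973 mm², y = 11 mm, Ī = 1017.876 mm⁴.
Centroid: ȳ = ΣA·y / ΣA = 88.81317 mm.
Transfer each piece to the centroidal x-axis using Ī + A·d² with d = y − 88.81317:
  bottom plate: d = -77.81317 mm → contributes +29 500 876 mm⁴
  web plate: d = 38.18683 mm → contributes +19 403 625 mm⁴
  top plate: d = 155.1868 mm → contributes +34 748 572 mm⁴
  hole: d = -77.81317 mm → contributes −685809.7 mm⁴
Total I = 82 967 264 mm⁴.

I_x ≈ 8.2967 × 10⁷ mm⁴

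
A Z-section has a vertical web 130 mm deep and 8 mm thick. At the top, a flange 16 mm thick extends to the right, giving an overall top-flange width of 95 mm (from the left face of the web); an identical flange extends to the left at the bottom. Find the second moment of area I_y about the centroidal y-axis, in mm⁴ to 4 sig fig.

I_y ≈ 8.043 × 10⁶ mm⁴

Treat the section as a set of non-overlapping primitives; coordinates are from the bounding-box lower-left.
Web: 8 × 130, A = 1 040 mm², x = 91 mm, Ī = 5546.67 mm⁴.
Top flange (beyond web): 87 × 16, A = 1 392 mm², x = 138.5 mm, Ī = 878 004 mm⁴.
Bottom flange (beyond web): 87 × 16, A = 1 392 mm², x = 43.5 mm, Ī = 878 004 mm⁴.
Centroid: x̄ = ΣA·x / ΣA = 91 mm.
Transfer each piece to the centroidal y-axis using Ī + A·d² with d = x − 91:
  web: d = 0 mm → contributes +5546.67 mm⁴
  top flange (beyond web): d = 47.5 mm → contributes +4 018 704 mm⁴
  bottom flange (beyond web): d = -47.5 mm → contributes +4 018 704 mm⁴
Total I = 8 042 955 mm⁴.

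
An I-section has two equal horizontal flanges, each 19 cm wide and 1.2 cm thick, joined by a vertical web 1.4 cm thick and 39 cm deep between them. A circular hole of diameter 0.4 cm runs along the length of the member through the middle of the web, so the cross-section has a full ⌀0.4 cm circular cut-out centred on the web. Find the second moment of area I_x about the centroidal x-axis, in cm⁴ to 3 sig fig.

Decompose the section into non-overlapping parts with the origin at the bottom-left of its bounding rectangle.
Bottom flange: 19 × 1.2, A = 22.8 cm², y = 0.6 cm, Ī = 2.736 cm⁴.
Web: 1.4 × 39, A = 54.6 cm², y = 20.7 cm, Ī = 6920.6 cm⁴.
Top flange: 19 × 1.2, A = 22.8 cm², y = 40.8 cm, Ī = 2.736 cm⁴.
Hole (subtracted): ⌀0.4, A = 0.12566 cm², y = 20.7 cm, Ī = 0.0012566 cm⁴.
By symmetry the centroid is at mid-height, ȳ = 20.7 cm.
Transfer each piece to the centroidal x-axis using Ī + A·d² with d = y − 20.7:
  bottom flange: d = -20.1 cm → contributes +9214.2 cm⁴
  web: d = 0 cm → contributes +6920.6 cm⁴
  top flange: d = 20.1 cm → contributes +9214.2 cm⁴
  hole: d = 0 cm → contributes −0.0012566 cm⁴
Total I = 25 349 cm⁴.

I_x ≈ 2.53 × 10⁴ cm⁴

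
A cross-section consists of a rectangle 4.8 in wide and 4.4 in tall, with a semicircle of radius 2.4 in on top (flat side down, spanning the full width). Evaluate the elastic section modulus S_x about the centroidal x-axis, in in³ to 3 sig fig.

S_x ≈ 28.4 in³

Decompose the section into non-overlapping parts with the origin at the bottom-left of its bounding rectangle.
Rectangular body: 4.8 × 4.4, A = 21.12 in², y = 2.2 in, Ī = 34.074 in⁴.
Semicircular cap: semicircle r = 2.4, A = 9.0478 in², y = 5.4186 in, Ī = 3.6415 in⁴.
Centroid: ȳ = ΣA·y / ΣA = 3.1653 in.
Transfer each piece to the centroidal x-axis using Ī + A·d² with d = y − 3.1653:
  rectangular body: d = -0.96531 in → contributes +53.754 in⁴
  semicircular cap: d = 2.2533 in → contributes +49.58 in⁴
Total I = 103.33 in⁴.
Extreme fibre distance c = 3.6347 in; S = I/c = 28.43 in³.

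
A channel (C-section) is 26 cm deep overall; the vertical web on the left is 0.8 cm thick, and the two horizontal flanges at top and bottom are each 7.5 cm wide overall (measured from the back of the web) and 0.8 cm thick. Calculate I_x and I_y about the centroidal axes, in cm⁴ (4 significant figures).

I_x ≈ 2874 cm⁴, I_y ≈ 140.7 cm⁴

Decompose the section into non-overlapping parts with the origin at the bottom-left of its bounding rectangle.
Web: 0.8 × 26, A = 20.8 cm², y = 13 cm, Ī = 1171.73 cm⁴.
Top flange (beyond web): 6.7 × 0.8, A = 5.36 cm², y = 25.6 cm, Ī = 0.285867 cm⁴.
Bottom flange (beyond web): 6.7 × 0.8, A = 5.36 cm², y = 0.4 cm, Ī = 0.285867 cm⁴.
By symmetry the centroid is at mid-height, ȳ = 13 cm.
Transfer each piece to the centroidal x-axis using Ī + A·d² with d = y − 13:
  web: d = 0 cm → contributes +1171.73 cm⁴
  top flange (beyond web): d = 12.6 cm → contributes +851.239 cm⁴
  bottom flange (beyond web): d = -12.6 cm → contributes +851.239 cm⁴
Total I = 2874.21 cm⁴.
For the y-axis: x̄ = 1.67538 cm.
Repeating about the centroidal y-axis gives I_y = 140.691 cm⁴.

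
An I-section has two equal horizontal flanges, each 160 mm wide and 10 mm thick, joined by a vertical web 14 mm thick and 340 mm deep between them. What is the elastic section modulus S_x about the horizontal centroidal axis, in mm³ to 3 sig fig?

Break the section into simple shapes (no overlaps), measuring from the bottom-left corner of the bounding box.
Bottom flange: 160 × 10, A = 1 600 mm², y = 5 mm, Ī = 13 333 mm⁴.
Web: 14 × 340, A = 4 760 mm², y = 180 mm, Ī = 45 854 667 mm⁴.
Top flange: 160 × 10, A = 1 600 mm², y = 355 mm, Ī = 13 333 mm⁴.
By symmetry the centroid is at mid-height, ȳ = 180 mm.
Transfer each piece to the horizontal centroidal axis using Ī + A·d² with d = y − 180:
  bottom flange: d = -175 mm → contributes +49 013 333 mm⁴
  web: d = 0 mm → contributes +45 854 667 mm⁴
  top flange: d = 175 mm → contributes +49 013 333 mm⁴
Total I = 143 881 333 mm⁴.
Extreme fibre distance c = 180 mm; S = I/c = 799 341 mm³.

S_x ≈ 7.99 × 10⁵ mm³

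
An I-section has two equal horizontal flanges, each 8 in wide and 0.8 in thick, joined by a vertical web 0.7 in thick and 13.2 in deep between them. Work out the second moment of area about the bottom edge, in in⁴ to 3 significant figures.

I_base ≈ 1970 in⁴

Break the section into simple shapes (no overlaps), measuring from the bottom-left corner of the bounding box.
Bottom flange: 8 × 0.8, A = 6.4 in², y = 0.4 in, Ī = 0.34133 in⁴.
Web: 0.7 × 13.2, A = 9.24 in², y = 7.4 in, Ī = 134.16 in⁴.
Top flange: 8 × 0.8, A = 6.4 in², y = 14.4 in, Ī = 0.34133 in⁴.
Transfer each piece to a horizontal axis along the bottom face using Ī + A·d² with d = y − 0:
  bottom flange: d = 0.4 in → contributes +1.3653 in⁴
  web: d = 7.4 in → contributes +640.15 in⁴
  top flange: d = 14.4 in → contributes +1327.4 in⁴
Total I = 1 969 in⁴.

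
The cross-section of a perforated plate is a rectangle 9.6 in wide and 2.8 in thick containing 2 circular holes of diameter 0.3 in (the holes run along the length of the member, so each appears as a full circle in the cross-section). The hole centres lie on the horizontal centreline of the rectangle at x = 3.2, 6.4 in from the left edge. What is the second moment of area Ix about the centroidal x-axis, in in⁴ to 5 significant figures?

Ix ≈ 17.561 in⁴

Treat the section as a set of non-overlapping primitives; coordinates are from the bounding-box lower-left.
Plate: 9.6 × 2.8, A = 26.88 in², y = 1.4 in, Ī = 17.5616 in⁴.
Hole 1 (subtracted): ⌀0.3, A = 0.07068583 in², y = 1.4 in, Ī = 0.0003976078 in⁴.
Hole 2 (subtracted): ⌀0.3, A = 0.07068583 in², y = 1.4 in, Ī = 0.0003976078 in⁴.
By symmetry the centroid is at mid-height, ȳ = 1.4 in.
All pieces are centred on the centroidal x-axis, so I = ΣĪ (holes subtracted) = 17.5608 in⁴.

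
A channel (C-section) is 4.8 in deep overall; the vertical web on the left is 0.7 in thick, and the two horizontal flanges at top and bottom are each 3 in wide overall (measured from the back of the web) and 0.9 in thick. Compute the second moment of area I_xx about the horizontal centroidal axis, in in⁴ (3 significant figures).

Treat the section as a set of non-overlapping primitives; coordinates are from the bounding-box lower-left.
Web: 0.7 × 4.8, A = 3.36 in², y = 2.4 in, Ī = 6.4512 in⁴.
Top flange (beyond web): 2.3 × 0.9, A = 2.07 in², y = 4.35 in, Ī = 0.13973 in⁴.
Bottom flange (beyond web): 2.3 × 0.9, A = 2.07 in², y = 0.45 in, Ī = 0.13973 in⁴.
By symmetry the centroid is at mid-height, ȳ = 2.4 in.
Transfer each piece to the horizontal centroidal axis using Ī + A·d² with d = y − 2.4:
  web: d = 0 in → contributes +6.4512 in⁴
  top flange (beyond web): d = 1.95 in → contributes +8.0109 in⁴
  bottom flange (beyond web): d = -1.95 in → contributes +8.0109 in⁴
Total I = 22.473 in⁴.

I_xx ≈ 22.5 in⁴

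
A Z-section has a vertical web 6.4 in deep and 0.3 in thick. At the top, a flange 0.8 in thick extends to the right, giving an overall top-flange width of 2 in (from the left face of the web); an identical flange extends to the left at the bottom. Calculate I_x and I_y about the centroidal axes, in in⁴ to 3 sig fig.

Break the section into simple shapes (no overlaps), measuring from the bottom-left corner of the bounding box.
Web: 0.3 × 6.4, A = 1.92 in², y = 3.2 in, Ī = 6.5536 in⁴.
Top flange (beyond web): 1.7 × 0.8, A = 1.36 in², y = 6 in, Ī = 0.072533 in⁴.
Bottom flange (beyond web): 1.7 × 0.8, A = 1.36 in², y = 0.4 in, Ī = 0.072533 in⁴.
Centroid: ȳ = ΣA·y / ΣA = 3.2 in.
Transfer each piece to the centroidal x-axis using Ī + A·d² with d = y − 3.2:
  web: d = 0 in → contributes +6.5536 in⁴
  top flange (beyond web): d = 2.8 in → contributes +10.735 in⁴
  bottom flange (beyond web): d = -2.8 in → contributes +10.735 in⁴
Total I = 28.023 in⁴.
For the y-axis: x̄ = 1.85 in.
Repeating about the centroidal y-axis gives I_y = 3.3895 in⁴.

I_x ≈ 28.0 in⁴, I_y ≈ 3.39 in⁴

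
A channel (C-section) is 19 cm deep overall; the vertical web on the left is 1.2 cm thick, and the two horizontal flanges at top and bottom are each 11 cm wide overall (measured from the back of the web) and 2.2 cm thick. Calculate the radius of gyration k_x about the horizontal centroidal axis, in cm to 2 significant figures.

k_x ≈ 7.5 cm

Split into non-overlapping primitives; take the origin at the lower-left of the bounding box.
Web: 1.2 × 19, A = 22.8 cm², y = 9.5 cm, Ī = 685.9 cm⁴.
Top flange (beyond web): 9.8 × 2.2, A = 21.56 cm², y = 17.9 cm, Ī = 8.696 cm⁴.
Bottom flange (beyond web): 9.8 × 2.2, A = 21.56 cm², y = 1.1 cm, Ī = 8.696 cm⁴.
By symmetry the centroid is at mid-height, ȳ = 9.5 cm.
Transfer each piece to the horizontal centroidal axis using Ī + A·d² with d = y − 9.5:
  web: d = 0 cm → contributes +685.9 cm⁴
  top flange (beyond web): d = 8.4 cm → contributes +1 530 cm⁴
  bottom flange (beyond web): d = -8.4 cm → contributes +1 530 cm⁴
Total I = 3 746 cm⁴.
Radius of gyration: k = √(I/A) = √(3 746 / 65.92) = 7.538 cm.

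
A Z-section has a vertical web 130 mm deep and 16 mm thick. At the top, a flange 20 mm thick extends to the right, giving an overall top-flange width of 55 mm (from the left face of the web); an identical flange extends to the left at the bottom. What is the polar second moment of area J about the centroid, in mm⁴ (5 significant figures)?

Treat the section as a set of non-overlapping primitives; coordinates are from the bounding-box lower-left.
Web: 16 × 130, A = 2 080 mm², y = 65 mm, Ī = 2 929 333 mm⁴.
Top flange (beyond web): 39 × 20, A = 780 mm², y = 120 mm, Ī = 26 000 mm⁴.
Bottom flange (beyond web): 39 × 20, A = 780 mm², y = 10 mm, Ī = 26 000 mm⁴.
Centroid: ȳ = ΣA·y / ΣA = 65 mm.
Transfer each piece to the centroidal x-axis using Ī + A·d² with d = y − 65:
  web: d = 0 mm → contributes +2 929 333 mm⁴
  top flange (beyond web): d = 55 mm → contributes +2 385 500 mm⁴
  bottom flange (beyond web): d = -55 mm → contributes +2 385 500 mm⁴
Total I = 7 700 333 mm⁴.
For the y-axis: x̄ = 47 mm.
Repeating about the centroidal y-axis gives I_y = 1 421 853 mm⁴.
Polar second moment: J = I_x + I_y = 9 122 187 mm⁴.

J ≈ 9.1222 × 10⁶ mm⁴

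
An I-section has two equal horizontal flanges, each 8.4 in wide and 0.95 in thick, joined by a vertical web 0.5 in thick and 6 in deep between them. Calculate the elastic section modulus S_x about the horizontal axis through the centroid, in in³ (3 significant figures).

S_x ≈ 51.4 in³

Break the section into simple shapes (no overlaps), measuring from the bottom-left corner of the bounding box.
Bottom flange: 8.4 × 0.95, A = 7.98 in², y = 0.475 in, Ī = 0.60016 in⁴.
Web: 0.5 × 6, A = 3 in², y = 3.95 in, Ī = 9 in⁴.
Top flange: 8.4 × 0.95, A = 7.98 in², y = 7.425 in, Ī = 0.60016 in⁴.
By symmetry the centroid is at mid-height, ȳ = 3.95 in.
Transfer each piece to the horizontal axis through the centroid using Ī + A·d² with d = y − 3.95:
  bottom flange: d = -3.475 in → contributes +96.964 in⁴
  web: d = 0 in → contributes +9 in⁴
  top flange: d = 3.475 in → contributes +96.964 in⁴
Total I = 202.93 in⁴.
Extreme fibre distance c = 3.95 in; S = I/c = 51.374 in³.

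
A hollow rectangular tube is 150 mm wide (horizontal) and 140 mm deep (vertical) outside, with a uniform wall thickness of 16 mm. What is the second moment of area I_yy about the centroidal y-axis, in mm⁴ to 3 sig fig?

I_yy ≈ 2.46 × 10⁷ mm⁴

Decompose the section into non-overlapping parts with the origin at the bottom-left of its bounding rectangle.
Outer rectangle: 150 × 140, A = 21 000 mm², x = 75 mm, Ī = 39 375 000 mm⁴.
Inner void (subtracted): 118 × 108, A = 12 744 mm², x = 75 mm, Ī = 14 787 288 mm⁴.
By symmetry the centroid is at mid-width, x̄ = 75 mm.
All pieces are centred on the centroidal y-axis, so I = ΣĪ (holes subtracted) = 24 587 712 mm⁴.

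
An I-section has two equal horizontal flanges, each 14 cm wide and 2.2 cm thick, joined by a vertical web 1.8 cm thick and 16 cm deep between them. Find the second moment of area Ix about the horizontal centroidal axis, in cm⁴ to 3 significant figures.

Ix ≈ 5740 cm⁴

Decompose the section into non-overlapping parts with the origin at the bottom-left of its bounding rectangle.
Bottom flange: 14 × 2.2, A = 30.8 cm², y = 1.1 cm, Ī = 12.423 cm⁴.
Web: 1.8 × 16, A = 28.8 cm², y = 10.2 cm, Ī = 614.4 cm⁴.
Top flange: 14 × 2.2, A = 30.8 cm², y = 19.3 cm, Ī = 12.423 cm⁴.
By symmetry the centroid is at mid-height, ȳ = 10.2 cm.
Transfer each piece to the horizontal centroidal axis using Ī + A·d² with d = y − 10.2:
  bottom flange: d = -9.1 cm → contributes +2 563 cm⁴
  web: d = 0 cm → contributes +614.4 cm⁴
  top flange: d = 9.1 cm → contributes +2 563 cm⁴
Total I = 5740.3 cm⁴.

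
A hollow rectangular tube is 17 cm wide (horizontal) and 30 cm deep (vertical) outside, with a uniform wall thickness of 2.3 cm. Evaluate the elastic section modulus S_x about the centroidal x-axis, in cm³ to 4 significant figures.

S_x ≈ 1421 cm³

Split into non-overlapping primitives; take the origin at the lower-left of the bounding box.
Outer rectangle: 17 × 30, A = 510 cm², y = 15 cm, Ī = 38 250 cm⁴.
Inner void (subtracted): 12.4 × 25.4, A = 314.96 cm², y = 15 cm, Ī = 16933.3 cm⁴.
By symmetry the centroid is at mid-height, ȳ = 15 cm.
All pieces are centred on the centroidal x-axis, so I = ΣĪ (holes subtracted) = 21316.7 cm⁴.
Extreme fibre distance c = 15 cm; S = I/c = 1421.11 cm³.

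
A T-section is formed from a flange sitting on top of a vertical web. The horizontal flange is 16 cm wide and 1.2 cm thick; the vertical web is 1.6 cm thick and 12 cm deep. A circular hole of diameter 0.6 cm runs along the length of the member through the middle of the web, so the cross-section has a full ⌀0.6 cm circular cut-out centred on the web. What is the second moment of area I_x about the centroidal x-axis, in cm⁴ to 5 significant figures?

Treat the section as a set of non-overlapping primitives; coordinates are from the bounding-box lower-left.
Flange: 16 × 1.2, A = 19.2 cm², y = 12.6 cm, Ī = 2.304 cm⁴.
Web: 1.6 × 12, A = 19.2 cm², y = 6 cm, Ī = 230.4 cm⁴.
Hole (subtracted): ⌀0.6, A = 0.2827433 cm², y = 6 cm, Ī = 0.006361725 cm⁴.
Centroid: ȳ = ΣA·y / ΣA = 9.324478 cm.
Transfer each piece to the centroidal x-axis using Ī + A·d² with d = y − 9.324478:
  flange: d = 3.275522 cm → contributes +208.3016 cm⁴
  web: d = -3.324478 cm → contributes +442.6014 cm⁴
  hole: d = -3.324478 cm → contributes −3.131286 cm⁴
Total I = 647.7717 cm⁴.

I_x ≈ 647.77 cm⁴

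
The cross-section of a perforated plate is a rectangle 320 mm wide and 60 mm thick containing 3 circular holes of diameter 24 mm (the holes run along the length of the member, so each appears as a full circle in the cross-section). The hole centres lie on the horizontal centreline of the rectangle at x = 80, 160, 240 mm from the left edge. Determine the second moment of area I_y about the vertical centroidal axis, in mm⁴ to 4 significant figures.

I_y ≈ 1.580 × 10⁸ mm⁴

Split into non-overlapping primitives; take the origin at the lower-left of the bounding box.
Plate: 320 × 60, A = 19 200 mm², x = 160 mm, Ī = 163 840 000 mm⁴.
Hole 1 (subtracted): ⌀24, A = 452.389 mm², x = 80 mm, Ī = 16 286 mm⁴.
Hole 2 (subtracted): ⌀24, A = 452.389 mm², x = 160 mm, Ī = 16 286 mm⁴.
Hole 3 (subtracted): ⌀24, A = 452.389 mm², x = 240 mm, Ī = 16 286 mm⁴.
By symmetry the centroid is at mid-width, x̄ = 160 mm.
Transfer each piece to the vertical centroidal axis using Ī + A·d² with d = x − 160:
  plate: d = 0 mm → contributes +163 840 000 mm⁴
  hole 1: d = -80 mm → contributes −2 911 578 mm⁴
  hole 2: d = 0 mm → contributes −16 286 mm⁴
  hole 3: d = 80 mm → contributes −2 911 578 mm⁴
Total I = 158 000 558 mm⁴.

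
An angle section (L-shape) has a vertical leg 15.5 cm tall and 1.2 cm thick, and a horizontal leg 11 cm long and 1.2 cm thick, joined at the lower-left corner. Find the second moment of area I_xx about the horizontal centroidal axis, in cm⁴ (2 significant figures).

Split into non-overlapping primitives; take the origin at the lower-left of the bounding box.
Vertical leg: 1.2 × 15.5, A = 18.6 cm², y = 7.75 cm, Ī = 372.4 cm⁴.
Horizontal leg (remainder): 9.8 × 1.2, A = 11.76 cm², y = 0.6 cm, Ī = 1.411 cm⁴.
Centroid: ȳ = ΣA·y / ΣA = 4.98 cm.
Transfer each piece to the horizontal centroidal axis using Ī + A·d² with d = y − 4.98:
  vertical leg: d = 2.77 cm → contributes +515.1 cm⁴
  horizontal leg (remainder): d = -4.38 cm → contributes +227.1 cm⁴
Total I = 742.1 cm⁴.

I_xx ≈ 740 cm⁴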